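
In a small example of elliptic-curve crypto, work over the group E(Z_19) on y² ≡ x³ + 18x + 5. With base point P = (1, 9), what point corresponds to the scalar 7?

(6, 5)

Repeated addition: build up to 7P.
2P: tangent at (1, 9): λ = (3·1² + 18)/(2·9) ≡ 2/18. 18⁻¹ ≡ 18 (mod 19), so λ ≡ 2·18 ≡ 17.
  x = λ² - 1 - 1 = 289 - 2 ≡ 2; y = λ·(1 - 2) - 9 ≡ 12. → (2, 12)
3P: (2, 12) + (1, 9). λ = (9 - 12)/(1 - 2) ≡ 16/18 mod 19. 18⁻¹ ≡ 18 (mod 19), so λ ≡ 3.
  x = λ² - 2 - 1 = 9 - 3 ≡ 6; y = λ·(2 - 6) - 12 ≡ 14. → (6, 14)
4P: (6, 14) + (1, 9). λ = (9 - 14)/(1 - 6) ≡ 14/14 mod 19. 14⁻¹ ≡ 15 (mod 19), so λ ≡ 1.
  x = λ² - 6 - 1 = 1 - 7 ≡ 13; y = λ·(6 - 13) - 14 ≡ 17. → (13, 17)
5P: (13, 17) + (1, 9). λ = (9 - 17)/(1 - 13) ≡ 11/7 mod 19. 7⁻¹ ≡ 11 (mod 19), so λ ≡ 7.
  x = λ² - 13 - 1 = 49 - 14 ≡ 16; y = λ·(13 - 16) - 17 ≡ 0. → (16, 0)
6P: (16, 0) + (1, 9). λ = (9 - 0)/(1 - 16) ≡ 9/4 mod 19. 4⁻¹ ≡ 5 (mod 19), so λ ≡ 7.
  x = λ² - 16 - 1 = 49 - 17 ≡ 13; y = λ·(16 - 13) - 0 ≡ 2. → (13, 2)
7P: (13, 2) + (1, 9). λ = (9 - 2)/(1 - 13) ≡ 7/7 mod 19. 7⁻¹ ≡ 11 (mod 19), so λ ≡ 1.
  x = λ² - 13 - 1 = 1 - 14 ≡ 6; y = λ·(13 - 6) - 2 ≡ 5. → (6, 5)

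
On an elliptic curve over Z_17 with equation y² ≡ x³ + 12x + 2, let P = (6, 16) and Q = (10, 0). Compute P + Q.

(6, 16) + (10, 0). λ = (0 - 16)/(10 - 6) ≡ 1/4 mod 17. 4⁻¹ ≡ 13 (mod 17) since 4·13 = 52 ≡ 1, so λ ≡ 13.
  x = λ² - 6 - 10 = 169 - 16 ≡ 0; y = λ·(6 - 0) - 16 ≡ 11. → (0, 11)

(0, 11)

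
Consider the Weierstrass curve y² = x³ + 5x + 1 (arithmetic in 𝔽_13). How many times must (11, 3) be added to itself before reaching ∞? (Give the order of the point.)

8

2P: tangent at (11, 3): λ = (3·11² + 5)/(2·3) ≡ 4/6. 6⁻¹ ≡ 11 (mod 13), so λ ≡ 4·11 ≡ 5.
  x = λ² - 11 - 11 = 25 - 22 ≡ 3; y = λ·(11 - 3) - 3 ≡ 11. → (3, 11)
3P: (3, 11) + (11, 3). λ = (3 - 11)/(11 - 3) ≡ 5/8 mod 13. 8⁻¹ ≡ 5 (mod 13), so λ ≡ 12.
  x = λ² - 3 - 11 = 144 - 14 ≡ 0; y = λ·(3 - 0) - 11 ≡ 12. → (0, 12)
4P: (0, 12) + (11, 3). λ = (3 - 12)/(11 - 0) ≡ 4/11 mod 13. 11⁻¹ ≡ 6 (mod 13), so λ ≡ 11.
  x = λ² - 0 - 11 = 121 - 11 ≡ 6; y = λ·(0 - 6) - 12 ≡ 0. → (6, 0)
5P: (6, 0) + (11, 3). λ = (3 - 0)/(11 - 6) ≡ 3/5 mod 13. 5⁻¹ ≡ 8 (mod 13), so λ ≡ 11.
  x = λ² - 6 - 11 = 121 - 17 ≡ 0; y = λ·(6 - 0) - 0 ≡ 1. → (0, 1)
6P: (0, 1) + (11, 3). λ = (3 - 1)/(11 - 0) ≡ 2/11 mod 13. 11⁻¹ ≡ 6 (mod 13), so λ ≡ 12.
  x = λ² - 0 - 11 = 144 - 11 ≡ 3; y = λ·(0 - 3) - 1 ≡ 2. → (3, 2)
7P: (3, 2) + (11, 3). λ = (3 - 2)/(11 - 3) ≡ 1/8 mod 13. 8⁻¹ ≡ 5 (mod 13), so λ ≡ 5.
  x = λ² - 3 - 11 = 25 - 14 ≡ 11; y = λ·(3 - 11) - 2 ≡ 10. → (11, 10)
8P: (11, 10) + (11, 3): same x and y₁ ≡ -y₂, so the sum is ∞.
8P = ∞, so the order is 8.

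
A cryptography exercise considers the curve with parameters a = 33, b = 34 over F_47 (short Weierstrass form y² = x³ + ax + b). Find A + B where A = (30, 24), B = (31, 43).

(30, 24) + (31, 43). λ = (43 - 24)/(31 - 30) ≡ 19/1 mod 47. 1⁻¹ ≡ 1 (mod 47) since 1·1 = 1 ≡ 1, so λ ≡ 19.
  x = λ² - 30 - 31 = 361 - 61 ≡ 18; y = λ·(30 - 18) - 24 ≡ 16. → (18, 16)

(18, 16)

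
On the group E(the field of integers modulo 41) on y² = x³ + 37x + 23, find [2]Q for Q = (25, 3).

(28, 25)

tangent at (25, 3): λ = (3·25² + 37)/(2·3) ≡ 26/6. 6⁻¹ ≡ 7 (mod 41), so λ ≡ 26·7 ≡ 18.
  x = λ² - 25 - 25 = 324 - 50 ≡ 28; y = λ·(25 - 28) - 3 ≡ 25. → (28, 25)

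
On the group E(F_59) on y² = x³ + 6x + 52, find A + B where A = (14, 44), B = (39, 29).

(4, 9)

(14, 44) + (39, 29). λ = (29 - 44)/(39 - 14) ≡ 44/25 mod 59. 25⁻¹ ≡ 26 (mod 59), so λ ≡ 23.
  x = λ² - 14 - 39 = 529 - 53 ≡ 4; y = λ·(14 - 4) - 44 ≡ 9. → (4, 9)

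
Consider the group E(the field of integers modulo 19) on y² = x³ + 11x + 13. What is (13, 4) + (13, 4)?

tangent at (13, 4): λ = (3·13² + 11)/(2·4) ≡ 5/8. 8⁻¹ ≡ 12 (mod 19), so λ ≡ 5·12 ≡ 3.
  x = λ² - 13 - 13 = 9 - 26 ≡ 2; y = λ·(13 - 2) - 4 ≡ 10. → (2, 10)

(2, 10)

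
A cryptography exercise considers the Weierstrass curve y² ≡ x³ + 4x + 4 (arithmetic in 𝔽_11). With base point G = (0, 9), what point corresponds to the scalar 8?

(2, 8)

Double-and-add on 8 = (1000)₂. Start with G = (0, 9) for the leading 1-bit.
double: tangent at (0, 9): λ = (3·0² + 4)/(2·9) ≡ 4/7. 7⁻¹ ≡ 8 (mod 11), so λ ≡ 4·8 ≡ 10.
  x = λ² - 0 - 0 = 100 - 0 ≡ 1; y = λ·(0 - 1) - 9 ≡ 3. → (1, 3)
double: tangent at (1, 3): λ = (3·1² + 4)/(2·3) ≡ 7/6. 6⁻¹ ≡ 2 (mod 11) since 6·2 = 12 ≡ 1, so λ ≡ 7·2 ≡ 3.
  x = λ² - 1 - 1 = 9 - 2 ≡ 7; y = λ·(1 - 7) - 3 ≡ 1. → (7, 1)
double: tangent at (7, 1): λ = (3·7² + 4)/(2·1) ≡ 8/2. 2⁻¹ ≡ 6 (mod 11), so λ ≡ 8·6 ≡ 4.
  x = λ² - 7 - 7 = 16 - 14 ≡ 2; y = λ·(7 - 2) - 1 ≡ 8. → (2, 8)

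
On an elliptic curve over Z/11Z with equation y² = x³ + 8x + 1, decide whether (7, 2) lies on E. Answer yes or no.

yes

y² = 2² ≡ 4; x³ + 8x + 1 = 400 ≡ 4 (mod 11). 4 = 4.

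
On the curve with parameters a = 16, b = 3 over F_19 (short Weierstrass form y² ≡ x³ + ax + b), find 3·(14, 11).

Write Q = (14, 11).
Repeated addition: build up to 3Q.
2Q: tangent at (14, 11): λ = (3·14² + 16)/(2·11) ≡ 15/3. 3⁻¹ ≡ 13 (mod 19), so λ ≡ 15·13 ≡ 5.
  x = λ² - 14 - 14 = 25 - 28 ≡ 16; y = λ·(14 - 16) - 11 ≡ 17. → (16, 17)
3Q: (16, 17) + (14, 11). λ = (11 - 17)/(14 - 16) ≡ 13/17 mod 19. 17⁻¹ ≡ 9 (mod 19), so λ ≡ 3.
  x = λ² - 16 - 14 = 9 - 30 ≡ 17; y = λ·(16 - 17) - 17 ≡ 18. → (17, 18)

(17, 18)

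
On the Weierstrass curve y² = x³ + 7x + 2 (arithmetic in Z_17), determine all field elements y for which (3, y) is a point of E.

x³ + 7x + 2 = 50 ≡ 16 (mod 17).
Square roots of 16 mod 17: 4 and 13 (since 4² = 16 ≡ 16).

4, 13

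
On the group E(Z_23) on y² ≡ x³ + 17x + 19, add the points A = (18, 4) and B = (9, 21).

(22, 1)

(18, 4) + (9, 21). λ = (21 - 4)/(9 - 18) ≡ 17/14 mod 23. 14⁻¹ ≡ 5 (mod 23) since 14·5 = 70 ≡ 1, so λ ≡ 16.
  x = λ² - 18 - 9 = 256 - 27 ≡ 22; y = λ·(18 - 22) - 4 ≡ 1. → (22, 1)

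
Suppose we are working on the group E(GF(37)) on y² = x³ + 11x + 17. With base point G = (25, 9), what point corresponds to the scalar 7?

Repeated addition: build up to 7G.
2G: tangent at (25, 9): λ = (3·25² + 11)/(2·9) ≡ 36/18. 18⁻¹ ≡ 35 (mod 37), so λ ≡ 36·35 ≡ 2.
  x = λ² - 25 - 25 = 4 - 50 ≡ 28; y = λ·(25 - 28) - 9 ≡ 22. → (28, 22)
3G: (28, 22) + (25, 9). λ = (9 - 22)/(25 - 28) ≡ 24/34 mod 37. 34⁻¹ ≡ 12 (mod 37), so λ ≡ 29.
  x = λ² - 28 - 25 = 841 - 53 ≡ 11; y = λ·(28 - 11) - 22 ≡ 27. → (11, 27)
4G: (11, 27) + (25, 9). λ = (9 - 27)/(25 - 11) ≡ 19/14 mod 37. 14⁻¹ ≡ 8 (mod 37), so λ ≡ 4.
  x = λ² - 11 - 25 = 16 - 36 ≡ 17; y = λ·(11 - 17) - 27 ≡ 23. → (17, 23)
5G: (17, 23) + (25, 9). λ = (9 - 23)/(25 - 17) ≡ 23/8 mod 37. 8⁻¹ ≡ 14 (mod 37), so λ ≡ 26.
  x = λ² - 17 - 25 = 676 - 42 ≡ 5; y = λ·(17 - 5) - 23 ≡ 30. → (5, 30)
6G: (5, 30) + (25, 9). λ = (9 - 30)/(25 - 5) ≡ 16/20 mod 37. 20⁻¹ ≡ 13 (mod 37), so λ ≡ 23.
  x = λ² - 5 - 25 = 529 - 30 ≡ 18; y = λ·(5 - 18) - 30 ≡ 4. → (18, 4)
7G: (18, 4) + (25, 9). λ = (9 - 4)/(25 - 18) ≡ 5/7 mod 37. 7⁻¹ ≡ 16 (mod 37) since 7·16 = 112 ≡ 1, so λ ≡ 6.
  x = λ² - 18 - 25 = 36 - 43 ≡ 30; y = λ·(18 - 30) - 4 ≡ 35. → (30, 35)

(30, 35)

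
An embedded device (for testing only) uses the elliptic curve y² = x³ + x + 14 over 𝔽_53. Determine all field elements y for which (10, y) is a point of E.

x³ + 1x + 14 = 1024 ≡ 17 (mod 53).
Square roots of 17 mod 53: 21 and 32 (since 21² = 441 ≡ 17).

21, 32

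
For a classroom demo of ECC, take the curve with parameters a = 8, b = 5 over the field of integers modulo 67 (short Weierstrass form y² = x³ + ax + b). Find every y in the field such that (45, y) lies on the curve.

x³ + 8x + 5 = 91490 ≡ 35 (mod 67).
Square roots of 35 mod 67: 13 and 54 (since 13² = 169 ≡ 35).

13, 54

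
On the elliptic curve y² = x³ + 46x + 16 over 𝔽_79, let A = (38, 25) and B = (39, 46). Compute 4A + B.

First 4A:
Repeated addition: build up to 4A.
2A: tangent at (38, 25): λ = (3·38² + 46)/(2·25) ≡ 33/50. 50⁻¹ ≡ 49 (mod 79) since 50·49 = 2450 ≡ 1, so λ ≡ 33·49 ≡ 37.
  x = λ² - 38 - 38 = 1369 - 76 ≡ 29; y = λ·(38 - 29) - 25 ≡ 71. → (29, 71)
3A: (29, 71) + (38, 25). λ = (25 - 71)/(38 - 29) ≡ 33/9 mod 79. 9⁻¹ ≡ 44 (mod 79) since 9·44 = 396 ≡ 1, so λ ≡ 30.
  x = λ² - 29 - 38 = 900 - 67 ≡ 43; y = λ·(29 - 43) - 71 ≡ 62. → (43, 62)
4A: (43, 62) + (38, 25). λ = (25 - 62)/(38 - 43) ≡ 42/74 mod 79. 74⁻¹ ≡ 63 (mod 79) since 74·63 = 4662 ≡ 1, so λ ≡ 39.
  x = λ² - 43 - 38 = 1521 - 81 ≡ 18; y = λ·(43 - 18) - 62 ≡ 44. → (18, 44)
4A = (18, 44).
Finally 4A + B:
(18, 44) + (39, 46). λ = (46 - 44)/(39 - 18) ≡ 2/21 mod 79. 21⁻¹ ≡ 64 (mod 79), so λ ≡ 49.
  x = λ² - 18 - 39 = 2401 - 57 ≡ 53; y = λ·(18 - 53) - 44 ≡ 58. → (53, 58)

(53, 58)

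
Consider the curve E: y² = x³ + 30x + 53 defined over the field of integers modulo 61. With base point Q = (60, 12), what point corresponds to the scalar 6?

Repeated addition: build up to 6Q.
2Q: tangent at (60, 12): λ = (3·60² + 30)/(2·12) ≡ 33/24. 24⁻¹ ≡ 28 (mod 61), so λ ≡ 33·28 ≡ 9.
  x = λ² - 60 - 60 = 81 - 120 ≡ 22; y = λ·(60 - 22) - 12 ≡ 25. → (22, 25)
3Q: (22, 25) + (60, 12). λ = (12 - 25)/(60 - 22) ≡ 48/38 mod 61. 38⁻¹ ≡ 53 (mod 61), so λ ≡ 43.
  x = λ² - 22 - 60 = 1849 - 82 ≡ 59; y = λ·(22 - 59) - 25 ≡ 31. → (59, 31)
4Q: (59, 31) + (60, 12). λ = (12 - 31)/(60 - 59) ≡ 42/1 mod 61. 1⁻¹ ≡ 1 (mod 61), so λ ≡ 42.
  x = λ² - 59 - 60 = 1764 - 119 ≡ 59; y = λ·(59 - 59) - 31 ≡ 30. → (59, 30)
5Q: (59, 30) + (60, 12). λ = (12 - 30)/(60 - 59) ≡ 43/1 mod 61. 1⁻¹ ≡ 1 (mod 61), so λ ≡ 43.
  x = λ² - 59 - 60 = 1849 - 119 ≡ 22; y = λ·(59 - 22) - 30 ≡ 36. → (22, 36)
6Q: (22, 36) + (60, 12). λ = (12 - 36)/(60 - 22) ≡ 37/38 mod 61. 38⁻¹ ≡ 53 (mod 61), so λ ≡ 9.
  x = λ² - 22 - 60 = 81 - 82 ≡ 60; y = λ·(22 - 60) - 36 ≡ 49. → (60, 49)

(60, 49)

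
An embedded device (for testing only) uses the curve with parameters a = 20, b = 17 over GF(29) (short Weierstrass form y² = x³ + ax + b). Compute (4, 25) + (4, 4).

O

The two points share x = 4 and their y-coordinates satisfy 25 + 4 ≡ 0 (mod 29), so they are inverses. Their sum is O.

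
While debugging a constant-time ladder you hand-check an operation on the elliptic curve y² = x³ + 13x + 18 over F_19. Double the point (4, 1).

tangent at (4, 1): λ = (3·4² + 13)/(2·1) ≡ 4/2. 2⁻¹ ≡ 10 (mod 19) since 2·10 = 20 ≡ 1, so λ ≡ 4·10 ≡ 2.
  x = λ² - 4 - 4 = 4 - 8 ≡ 15; y = λ·(4 - 15) - 1 ≡ 15. → (15, 15)

(15, 15)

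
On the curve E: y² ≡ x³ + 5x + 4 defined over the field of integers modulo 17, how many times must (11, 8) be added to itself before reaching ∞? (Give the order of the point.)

8

2P: tangent at (11, 8): λ = (3·11² + 5)/(2·8) ≡ 11/16. 16⁻¹ ≡ 16 (mod 17), so λ ≡ 11·16 ≡ 6.
  x = λ² - 11 - 11 = 36 - 22 ≡ 14; y = λ·(11 - 14) - 8 ≡ 8. → (14, 8)
3P: (14, 8) + (11, 8). λ = (8 - 8)/(11 - 14) ≡ 0/14 mod 17. 14⁻¹ ≡ 11 (mod 17) since 14·11 = 154 ≡ 1, so λ ≡ 0.
  x = λ² - 14 - 11 = 0 - 25 ≡ 9; y = λ·(14 - 9) - 8 ≡ 9. → (9, 9)
4P: (9, 9) + (11, 8). λ = (8 - 9)/(11 - 9) ≡ 16/2 mod 17. 2⁻¹ ≡ 9 (mod 17) since 2·9 = 18 ≡ 1, so λ ≡ 8.
  x = λ² - 9 - 11 = 64 - 20 ≡ 10; y = λ·(9 - 10) - 9 ≡ 0. → (10, 0)
5P: (10, 0) + (11, 8). λ = (8 - 0)/(11 - 10) ≡ 8/1 mod 17. 1⁻¹ ≡ 1 (mod 17), so λ ≡ 8.
  x = λ² - 10 - 11 = 64 - 21 ≡ 9; y = λ·(10 - 9) - 0 ≡ 8. → (9, 8)
6P: (9, 8) + (11, 8). λ = (8 - 8)/(11 - 9) ≡ 0/2 mod 17. 2⁻¹ ≡ 9 (mod 17), so λ ≡ 0.
  x = λ² - 9 - 11 = 0 - 20 ≡ 14; y = λ·(9 - 14) - 8 ≡ 9. → (14, 9)
7P: (14, 9) + (11, 8). λ = (8 - 9)/(11 - 14) ≡ 16/14 mod 17. 14⁻¹ ≡ 11 (mod 17) since 14·11 = 154 ≡ 1, so λ ≡ 6.
  x = λ² - 14 - 11 = 36 - 25 ≡ 11; y = λ·(14 - 11) - 9 ≡ 9. → (11, 9)
8P: (11, 9) + (11, 8): same x and y₁ ≡ -y₂, so the sum is ∞.
8P = ∞, so the order is 8.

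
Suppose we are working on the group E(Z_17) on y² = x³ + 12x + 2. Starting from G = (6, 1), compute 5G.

O

Double-and-add on 5 = (101)₂. Start with G = (6, 1) for the leading 1-bit.
double: tangent at (6, 1): λ = (3·6² + 12)/(2·1) ≡ 1/2. 2⁻¹ ≡ 9 (mod 17) since 2·9 = 18 ≡ 1, so λ ≡ 1·9 ≡ 9.
  x = λ² - 6 - 6 = 81 - 12 ≡ 1; y = λ·(6 - 1) - 1 ≡ 10. → (1, 10)
double: tangent at (1, 10): λ = (3·1² + 12)/(2·10) ≡ 15/3. 3⁻¹ ≡ 6 (mod 17) since 3·6 = 18 ≡ 1, so λ ≡ 15·6 ≡ 5.
  x = λ² - 1 - 1 = 25 - 2 ≡ 6; y = λ·(1 - 6) - 10 ≡ 16. → (6, 16)
add G: (6, 16) + (6, 1): same x and y₁ ≡ -y₂, so the sum is ∞.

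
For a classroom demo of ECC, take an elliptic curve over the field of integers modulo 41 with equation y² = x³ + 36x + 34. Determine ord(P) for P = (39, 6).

2P: tangent at (39, 6): λ = (3·39² + 36)/(2·6) ≡ 7/12. 12⁻¹ ≡ 24 (mod 41) since 12·24 = 288 ≡ 1, so λ ≡ 7·24 ≡ 4.
  x = λ² - 39 - 39 = 16 - 78 ≡ 20; y = λ·(39 - 20) - 6 ≡ 29. → (20, 29)
3P: (20, 29) + (39, 6). λ = (6 - 29)/(39 - 20) ≡ 18/19 mod 41. 19⁻¹ ≡ 13 (mod 41), so λ ≡ 29.
  x = λ² - 20 - 39 = 841 - 59 ≡ 3; y = λ·(20 - 3) - 29 ≡ 13. → (3, 13)
4P: (3, 13) + (39, 6). λ = (6 - 13)/(39 - 3) ≡ 34/36 mod 41. 36⁻¹ ≡ 8 (mod 41), so λ ≡ 26.
  x = λ² - 3 - 39 = 676 - 42 ≡ 19; y = λ·(3 - 19) - 13 ≡ 22. → (19, 22)
5P: (19, 22) + (39, 6). λ = (6 - 22)/(39 - 19) ≡ 25/20 mod 41. 20⁻¹ ≡ 39 (mod 41), so λ ≡ 32.
  x = λ² - 19 - 39 = 1024 - 58 ≡ 23; y = λ·(19 - 23) - 22 ≡ 14. → (23, 14)
6P: (23, 14) + (39, 6). λ = (6 - 14)/(39 - 23) ≡ 33/16 mod 41. 16⁻¹ ≡ 18 (mod 41) since 16·18 = 288 ≡ 1, so λ ≡ 20.
  x = λ² - 23 - 39 = 400 - 62 ≡ 10; y = λ·(23 - 10) - 14 ≡ 0. → (10, 0)
7P: (10, 0) + (39, 6). λ = (6 - 0)/(39 - 10) ≡ 6/29 mod 41. 29⁻¹ ≡ 17 (mod 41) since 29·17 = 493 ≡ 1, so λ ≡ 20.
  x = λ² - 10 - 39 = 400 - 49 ≡ 23; y = λ·(10 - 23) - 0 ≡ 27. → (23, 27)
8P: (23, 27) + (39, 6). λ = (6 - 27)/(39 - 23) ≡ 20/16 mod 41. 16⁻¹ ≡ 18 (mod 41) since 16·18 = 288 ≡ 1, so λ ≡ 32.
  x = λ² - 23 - 39 = 1024 - 62 ≡ 19; y = λ·(23 - 19) - 27 ≡ 19. → (19, 19)
9P: (19, 19) + (39, 6). λ = (6 - 19)/(39 - 19) ≡ 28/20 mod 41. 20⁻¹ ≡ 39 (mod 41), so λ ≡ 26.
  x = λ² - 19 - 39 = 676 - 58 ≡ 3; y = λ·(19 - 3) - 19 ≡ 28. → (3, 28)
10P: (3, 28) + (39, 6). λ = (6 - 28)/(39 - 3) ≡ 19/36 mod 41. 36⁻¹ ≡ 8 (mod 41), so λ ≡ 29.
  x = λ² - 3 - 39 = 841 - 42 ≡ 20; y = λ·(3 - 20) - 28 ≡ 12. → (20, 12)
11P: (20, 12) + (39, 6). λ = (6 - 12)/(39 - 20) ≡ 35/19 mod 41. 19⁻¹ ≡ 13 (mod 41) since 19·13 = 247 ≡ 1, so λ ≡ 4.
  x = λ² - 20 - 39 = 16 - 59 ≡ 39; y = λ·(20 - 39) - 12 ≡ 35. → (39, 35)
12P: (39, 35) + (39, 6): same x and y₁ ≡ -y₂, so the sum is O.
12P = O, so the order is 12.

12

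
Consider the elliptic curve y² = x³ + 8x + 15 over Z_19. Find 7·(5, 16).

Write G = (5, 16).
Double-and-add on 7 = (111)₂. Start with G = (5, 16) for the leading 1-bit.
double: tangent at (5, 16): λ = (3·5² + 8)/(2·16) ≡ 7/13. 13⁻¹ ≡ 3 (mod 19), so λ ≡ 7·3 ≡ 2.
  x = λ² - 5 - 5 = 4 - 10 ≡ 13; y = λ·(5 - 13) - 16 ≡ 6. → (13, 6)
add G: (13, 6) + (5, 16). λ = (16 - 6)/(5 - 13) ≡ 10/11 mod 19. 11⁻¹ ≡ 7 (mod 19), so λ ≡ 13.
  x = λ² - 13 - 5 = 169 - 18 ≡ 18; y = λ·(13 - 18) - 6 ≡ 5. → (18, 5)
double: tangent at (18, 5): λ = (3·18² + 8)/(2·5) ≡ 11/10. 10⁻¹ ≡ 2 (mod 19) since 10·2 = 20 ≡ 1, so λ ≡ 11·2 ≡ 3.
  x = λ² - 18 - 18 = 9 - 36 ≡ 11; y = λ·(18 - 11) - 5 ≡ 16. → (11, 16)
add G: (11, 16) + (5, 16). λ = (16 - 16)/(5 - 11) ≡ 0/13 mod 19. 13⁻¹ ≡ 3 (mod 19), so λ ≡ 0.
  x = λ² - 11 - 5 = 0 - 16 ≡ 3; y = λ·(11 - 3) - 16 ≡ 3. → (3, 3)

(3, 3)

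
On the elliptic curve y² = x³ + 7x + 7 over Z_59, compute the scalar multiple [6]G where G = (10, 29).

(34, 14)

Repeated addition: build up to 6G.
2G: tangent at (10, 29): λ = (3·10² + 7)/(2·29) ≡ 12/58. 58⁻¹ ≡ 58 (mod 59) since 58·58 = 3364 ≡ 1, so λ ≡ 12·58 ≡ 47.
  x = λ² - 10 - 10 = 2209 - 20 ≡ 6; y = λ·(10 - 6) - 29 ≡ 41. → (6, 41)
3G: (6, 41) + (10, 29). λ = (29 - 41)/(10 - 6) ≡ 47/4 mod 59. 4⁻¹ ≡ 15 (mod 59), so λ ≡ 56.
  x = λ² - 6 - 10 = 3136 - 16 ≡ 52; y = λ·(6 - 52) - 41 ≡ 38. → (52, 38)
4G: (52, 38) + (10, 29). λ = (29 - 38)/(10 - 52) ≡ 50/17 mod 59. 17⁻¹ ≡ 7 (mod 59) since 17·7 = 119 ≡ 1, so λ ≡ 55.
  x = λ² - 52 - 10 = 3025 - 62 ≡ 13; y = λ·(52 - 13) - 38 ≡ 42. → (13, 42)
5G: (13, 42) + (10, 29). λ = (29 - 42)/(10 - 13) ≡ 46/56 mod 59. 56⁻¹ ≡ 39 (mod 59) since 56·39 = 2184 ≡ 1, so λ ≡ 24.
  x = λ² - 13 - 10 = 576 - 23 ≡ 22; y = λ·(13 - 22) - 42 ≡ 37. → (22, 37)
6G: (22, 37) + (10, 29). λ = (29 - 37)/(10 - 22) ≡ 51/47 mod 59. 47⁻¹ ≡ 54 (mod 59) since 47·54 = 2538 ≡ 1, so λ ≡ 40.
  x = λ² - 22 - 10 = 1600 - 32 ≡ 34; y = λ·(22 - 34) - 37 ≡ 14. → (34, 14)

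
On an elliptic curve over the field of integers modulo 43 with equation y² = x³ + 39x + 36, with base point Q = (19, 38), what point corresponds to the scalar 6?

Double-and-add on 6 = (110)₂. Start with Q = (19, 38) for the leading 1-bit.
double: tangent at (19, 38): λ = (3·19² + 39)/(2·38) ≡ 4/33. 33⁻¹ ≡ 30 (mod 43), so λ ≡ 4·30 ≡ 34.
  x = λ² - 19 - 19 = 1156 - 38 ≡ 0; y = λ·(19 - 0) - 38 ≡ 6. → (0, 6)
add Q: (0, 6) + (19, 38). λ = (38 - 6)/(19 - 0) ≡ 32/19 mod 43. 19⁻¹ ≡ 34 (mod 43) since 19·34 = 646 ≡ 1, so λ ≡ 13.
  x = λ² - 0 - 19 = 169 - 19 ≡ 21; y = λ·(0 - 21) - 6 ≡ 22. → (21, 22)
double: tangent at (21, 22): λ = (3·21² + 39)/(2·22) ≡ 29/1. 1⁻¹ ≡ 1 (mod 43) since 1·1 = 1 ≡ 1, so λ ≡ 29·1 ≡ 29.
  x = λ² - 21 - 21 = 841 - 42 ≡ 25; y = λ·(21 - 25) - 22 ≡ 34. → (25, 34)

(25, 34)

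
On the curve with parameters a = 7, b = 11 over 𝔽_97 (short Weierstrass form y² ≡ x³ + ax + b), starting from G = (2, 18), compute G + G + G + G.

Double-and-add on 4 = (100)₂. Start with G = (2, 18) for the leading 1-bit.
double: tangent at (2, 18): λ = (3·2² + 7)/(2·18) ≡ 19/36. 36⁻¹ ≡ 62 (mod 97), so λ ≡ 19·62 ≡ 14.
  x = λ² - 2 - 2 = 196 - 4 ≡ 95; y = λ·(2 - 95) - 18 ≡ 38. → (95, 38)
double: tangent at (95, 38): λ = (3·95² + 7)/(2·38) ≡ 19/76. 76⁻¹ ≡ 60 (mod 97), so λ ≡ 19·60 ≡ 73.
  x = λ² - 95 - 95 = 5329 - 190 ≡ 95; y = λ·(95 - 95) - 38 ≡ 59. → (95, 59)

(95, 59)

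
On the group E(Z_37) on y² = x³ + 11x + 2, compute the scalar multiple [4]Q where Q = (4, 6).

Repeated addition: build up to 4Q.
2Q: tangent at (4, 6): λ = (3·4² + 11)/(2·6) ≡ 22/12. 12⁻¹ ≡ 34 (mod 37), so λ ≡ 22·34 ≡ 8.
  x = λ² - 4 - 4 = 64 - 8 ≡ 19; y = λ·(4 - 19) - 6 ≡ 22. → (19, 22)
3Q: (19, 22) + (4, 6). λ = (6 - 22)/(4 - 19) ≡ 21/22 mod 37. 22⁻¹ ≡ 32 (mod 37), so λ ≡ 6.
  x = λ² - 19 - 4 = 36 - 23 ≡ 13; y = λ·(19 - 13) - 22 ≡ 14. → (13, 14)
4Q: (13, 14) + (4, 6). λ = (6 - 14)/(4 - 13) ≡ 29/28 mod 37. 28⁻¹ ≡ 4 (mod 37) since 28·4 = 112 ≡ 1, so λ ≡ 5.
  x = λ² - 13 - 4 = 25 - 17 ≡ 8; y = λ·(13 - 8) - 14 ≡ 11. → (8, 11)

(8, 11)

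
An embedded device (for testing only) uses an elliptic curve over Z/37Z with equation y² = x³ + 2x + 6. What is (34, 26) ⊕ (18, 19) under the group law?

(18, 18)

(34, 26) + (18, 19). λ = (19 - 26)/(18 - 34) ≡ 30/21 mod 37. 21⁻¹ ≡ 30 (mod 37), so λ ≡ 12.
  x = λ² - 34 - 18 = 144 - 52 ≡ 18; y = λ·(34 - 18) - 26 ≡ 18. → (18, 18)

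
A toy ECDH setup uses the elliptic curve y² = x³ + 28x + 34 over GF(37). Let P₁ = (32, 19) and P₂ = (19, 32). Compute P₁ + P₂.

(24, 10)

(32, 19) + (19, 32). λ = (32 - 19)/(19 - 32) ≡ 13/24 mod 37. 24⁻¹ ≡ 17 (mod 37) since 24·17 = 408 ≡ 1, so λ ≡ 36.
  x = λ² - 32 - 19 = 1296 - 51 ≡ 24; y = λ·(32 - 24) - 19 ≡ 10. → (24, 10)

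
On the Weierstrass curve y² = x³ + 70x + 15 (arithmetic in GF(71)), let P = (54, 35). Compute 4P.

(47, 42)

Repeated addition: build up to 4P.
2P: tangent at (54, 35): λ = (3·54² + 70)/(2·35) ≡ 14/70. 70⁻¹ ≡ 70 (mod 71) since 70·70 = 4900 ≡ 1, so λ ≡ 14·70 ≡ 57.
  x = λ² - 54 - 54 = 3249 - 108 ≡ 17; y = λ·(54 - 17) - 35 ≡ 15. → (17, 15)
3P: (17, 15) + (54, 35). λ = (35 - 15)/(54 - 17) ≡ 20/37 mod 71. 37⁻¹ ≡ 48 (mod 71), so λ ≡ 37.
  x = λ² - 17 - 54 = 1369 - 71 ≡ 20; y = λ·(17 - 20) - 15 ≡ 16. → (20, 16)
4P: (20, 16) + (54, 35). λ = (35 - 16)/(54 - 20) ≡ 19/34 mod 71. 34⁻¹ ≡ 23 (mod 71) since 34·23 = 782 ≡ 1, so λ ≡ 11.
  x = λ² - 20 - 54 = 121 - 74 ≡ 47; y = λ·(20 - 47) - 16 ≡ 42. → (47, 42)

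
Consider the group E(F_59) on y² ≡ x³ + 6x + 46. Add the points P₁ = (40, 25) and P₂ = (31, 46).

(0, 39)

(40, 25) + (31, 46). λ = (46 - 25)/(31 - 40) ≡ 21/50 mod 59. 50⁻¹ ≡ 13 (mod 59), so λ ≡ 37.
  x = λ² - 40 - 31 = 1369 - 71 ≡ 0; y = λ·(40 - 0) - 25 ≡ 39. → (0, 39)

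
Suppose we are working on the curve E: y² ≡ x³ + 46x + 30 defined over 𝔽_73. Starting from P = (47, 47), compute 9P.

Double-and-add on 9 = (1001)₂. Start with P = (47, 47) for the leading 1-bit.
double: tangent at (47, 47): λ = (3·47² + 46)/(2·47) ≡ 30/21. 21⁻¹ ≡ 7 (mod 73), so λ ≡ 30·7 ≡ 64.
  x = λ² - 47 - 47 = 4096 - 94 ≡ 60; y = λ·(47 - 60) - 47 ≡ 70. → (60, 70)
double: tangent at (60, 70): λ = (3·60² + 46)/(2·70) ≡ 42/67. 67⁻¹ ≡ 12 (mod 73), so λ ≡ 42·12 ≡ 66.
  x = λ² - 60 - 60 = 4356 - 120 ≡ 2; y = λ·(60 - 2) - 70 ≡ 35. → (2, 35)
double: tangent at (2, 35): λ = (3·2² + 46)/(2·35) ≡ 58/70. 70⁻¹ ≡ 24 (mod 73), so λ ≡ 58·24 ≡ 5.
  x = λ² - 2 - 2 = 25 - 4 ≡ 21; y = λ·(2 - 21) - 35 ≡ 16. → (21, 16)
add P: (21, 16) + (47, 47). λ = (47 - 16)/(47 - 21) ≡ 31/26 mod 73. 26⁻¹ ≡ 59 (mod 73), so λ ≡ 4.
  x = λ² - 21 - 47 = 16 - 68 ≡ 21; y = λ·(21 - 21) - 16 ≡ 57. → (21, 57)

(21, 57)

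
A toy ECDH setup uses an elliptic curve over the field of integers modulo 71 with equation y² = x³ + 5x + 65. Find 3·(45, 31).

Write Q = (45, 31).
Repeated addition: build up to 3Q.
2Q: tangent at (45, 31): λ = (3·45² + 5)/(2·31) ≡ 45/62. 62⁻¹ ≡ 63 (mod 71), so λ ≡ 45·63 ≡ 66.
  x = λ² - 45 - 45 = 4356 - 90 ≡ 6; y = λ·(45 - 6) - 31 ≡ 58. → (6, 58)
3Q: (6, 58) + (45, 31). λ = (31 - 58)/(45 - 6) ≡ 44/39 mod 71. 39⁻¹ ≡ 51 (mod 71) since 39·51 = 1989 ≡ 1, so λ ≡ 43.
  x = λ² - 6 - 45 = 1849 - 51 ≡ 23; y = λ·(6 - 23) - 58 ≡ 63. → (23, 63)

(23, 63)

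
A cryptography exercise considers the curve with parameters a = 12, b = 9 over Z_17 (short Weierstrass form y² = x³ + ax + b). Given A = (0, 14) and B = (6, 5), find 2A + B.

(16, 8)

First 2A:
Repeated addition: build up to 2A.
2A: tangent at (0, 14): λ = (3·0² + 12)/(2·14) ≡ 12/11. 11⁻¹ ≡ 14 (mod 17), so λ ≡ 12·14 ≡ 15.
  x = λ² - 0 - 0 = 225 - 0 ≡ 4; y = λ·(0 - 4) - 14 ≡ 11. → (4, 11)
2A = (4, 11).
Finally 2A + B:
(4, 11) + (6, 5). λ = (5 - 11)/(6 - 4) ≡ 11/2 mod 17. 2⁻¹ ≡ 9 (mod 17) since 2·9 = 18 ≡ 1, so λ ≡ 14.
  x = λ² - 4 - 6 = 196 - 10 ≡ 16; y = λ·(4 - 16) - 11 ≡ 8. → (16, 8)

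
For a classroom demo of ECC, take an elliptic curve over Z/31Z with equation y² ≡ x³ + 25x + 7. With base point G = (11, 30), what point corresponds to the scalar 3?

O

Repeated addition: build up to 3G.
2G: tangent at (11, 30): λ = (3·11² + 25)/(2·30) ≡ 16/29. 29⁻¹ ≡ 15 (mod 31) since 29·15 = 435 ≡ 1, so λ ≡ 16·15 ≡ 23.
  x = λ² - 11 - 11 = 529 - 22 ≡ 11; y = λ·(11 - 11) - 30 ≡ 1. → (11, 1)
3G: (11, 1) + (11, 30): same x and y₁ ≡ -y₂, so the sum is O.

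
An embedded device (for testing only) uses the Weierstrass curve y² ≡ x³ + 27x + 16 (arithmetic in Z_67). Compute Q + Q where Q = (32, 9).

(62, 52)

tangent at (32, 9): λ = (3·32² + 27)/(2·9) ≡ 17/18. 18⁻¹ ≡ 41 (mod 67) since 18·41 = 738 ≡ 1, so λ ≡ 17·41 ≡ 27.
  x = λ² - 32 - 32 = 729 - 64 ≡ 62; y = λ·(32 - 62) - 9 ≡ 52. → (62, 52)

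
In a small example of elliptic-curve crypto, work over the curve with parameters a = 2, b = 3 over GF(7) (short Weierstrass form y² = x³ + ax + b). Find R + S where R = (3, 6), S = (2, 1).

(6, 0)

(3, 6) + (2, 1). λ = (1 - 6)/(2 - 3) ≡ 2/6 mod 7. 6⁻¹ ≡ 6 (mod 7), so λ ≡ 5.
  x = λ² - 3 - 2 = 25 - 5 ≡ 6; y = λ·(3 - 6) - 6 ≡ 0. → (6, 0)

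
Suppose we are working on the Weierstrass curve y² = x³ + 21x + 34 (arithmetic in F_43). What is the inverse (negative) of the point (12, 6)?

-(12, 6) = (12, -6 mod 43) = (12, 37).

(12, 37)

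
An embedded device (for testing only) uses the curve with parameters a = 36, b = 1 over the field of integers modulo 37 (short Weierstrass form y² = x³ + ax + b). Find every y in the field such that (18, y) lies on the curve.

none

x³ + 36x + 1 = 6481 ≡ 6 (mod 37).
6 is a non-residue mod 37; no y exists.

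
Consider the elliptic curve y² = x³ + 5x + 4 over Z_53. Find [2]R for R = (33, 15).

(3, 24)

tangent at (33, 15): λ = (3·33² + 5)/(2·15) ≡ 39/30. 30⁻¹ ≡ 23 (mod 53) since 30·23 = 690 ≡ 1, so λ ≡ 39·23 ≡ 49.
  x = λ² - 33 - 33 = 2401 - 66 ≡ 3; y = λ·(33 - 3) - 15 ≡ 24. → (3, 24)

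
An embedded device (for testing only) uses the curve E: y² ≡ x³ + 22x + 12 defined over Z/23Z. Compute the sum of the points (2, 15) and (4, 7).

(2, 15) + (4, 7). λ = (7 - 15)/(4 - 2) ≡ 15/2 mod 23. 2⁻¹ ≡ 12 (mod 23) since 2·12 = 24 ≡ 1, so λ ≡ 19.
  x = λ² - 2 - 4 = 361 - 6 ≡ 10; y = λ·(2 - 10) - 15 ≡ 17. → (10, 17)

(10, 17)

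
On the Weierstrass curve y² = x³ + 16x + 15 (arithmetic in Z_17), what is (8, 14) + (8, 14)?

(9, 15)

tangent at (8, 14): λ = (3·8² + 16)/(2·14) ≡ 4/11. 11⁻¹ ≡ 14 (mod 17), so λ ≡ 4·14 ≡ 5.
  x = λ² - 8 - 8 = 25 - 16 ≡ 9; y = λ·(8 - 9) - 14 ≡ 15. → (9, 15)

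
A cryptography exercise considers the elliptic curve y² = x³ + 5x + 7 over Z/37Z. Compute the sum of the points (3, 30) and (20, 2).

(3, 30) + (20, 2). λ = (2 - 30)/(20 - 3) ≡ 9/17 mod 37. 17⁻¹ ≡ 24 (mod 37), so λ ≡ 31.
  x = λ² - 3 - 20 = 961 - 23 ≡ 13; y = λ·(3 - 13) - 30 ≡ 30. → (13, 30)

(13, 30)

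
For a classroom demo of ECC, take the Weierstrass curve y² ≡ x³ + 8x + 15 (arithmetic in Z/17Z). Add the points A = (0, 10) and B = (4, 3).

(15, 12)

(0, 10) + (4, 3). λ = (3 - 10)/(4 - 0) ≡ 10/4 mod 17. 4⁻¹ ≡ 13 (mod 17) since 4·13 = 52 ≡ 1, so λ ≡ 11.
  x = λ² - 0 - 4 = 121 - 4 ≡ 15; y = λ·(0 - 15) - 10 ≡ 12. → (15, 12)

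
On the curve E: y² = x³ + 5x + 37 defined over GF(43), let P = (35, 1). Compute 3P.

(38, 4)

Repeated addition: build up to 3P.
2P: tangent at (35, 1): λ = (3·35² + 5)/(2·1) ≡ 25/2. 2⁻¹ ≡ 22 (mod 43) since 2·22 = 44 ≡ 1, so λ ≡ 25·22 ≡ 34.
  x = λ² - 35 - 35 = 1156 - 70 ≡ 11; y = λ·(35 - 11) - 1 ≡ 41. → (11, 41)
3P: (11, 41) + (35, 1). λ = (1 - 41)/(35 - 11) ≡ 3/24 mod 43. 24⁻¹ ≡ 9 (mod 43) since 24·9 = 216 ≡ 1, so λ ≡ 27.
  x = λ² - 11 - 35 = 729 - 46 ≡ 38; y = λ·(11 - 38) - 41 ≡ 4. → (38, 4)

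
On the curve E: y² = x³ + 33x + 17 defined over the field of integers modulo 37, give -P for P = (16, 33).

(16, 4)

-(16, 33) = (16, -33 mod 37) = (16, 4).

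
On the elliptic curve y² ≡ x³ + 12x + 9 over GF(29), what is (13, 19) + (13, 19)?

(16, 11)

tangent at (13, 19): λ = (3·13² + 12)/(2·19) ≡ 26/9. 9⁻¹ ≡ 13 (mod 29), so λ ≡ 26·13 ≡ 19.
  x = λ² - 13 - 13 = 361 - 26 ≡ 16; y = λ·(13 - 16) - 19 ≡ 11. → (16, 11)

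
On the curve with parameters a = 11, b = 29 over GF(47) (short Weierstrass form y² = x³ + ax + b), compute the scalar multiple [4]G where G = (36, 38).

(46, 8)

Repeated addition: build up to 4G.
2G: tangent at (36, 38): λ = (3·36² + 11)/(2·38) ≡ 45/29. 29⁻¹ ≡ 13 (mod 47), so λ ≡ 45·13 ≡ 21.
  x = λ² - 36 - 36 = 441 - 72 ≡ 40; y = λ·(36 - 40) - 38 ≡ 19. → (40, 19)
3G: (40, 19) + (36, 38). λ = (38 - 19)/(36 - 40) ≡ 19/43 mod 47. 43⁻¹ ≡ 35 (mod 47) since 43·35 = 1505 ≡ 1, so λ ≡ 7.
  x = λ² - 40 - 36 = 49 - 76 ≡ 20; y = λ·(40 - 20) - 19 ≡ 27. → (20, 27)
4G: (20, 27) + (36, 38). λ = (38 - 27)/(36 - 20) ≡ 11/16 mod 47. 16⁻¹ ≡ 3 (mod 47) since 16·3 = 48 ≡ 1, so λ ≡ 33.
  x = λ² - 20 - 36 = 1089 - 56 ≡ 46; y = λ·(20 - 46) - 27 ≡ 8. → (46, 8)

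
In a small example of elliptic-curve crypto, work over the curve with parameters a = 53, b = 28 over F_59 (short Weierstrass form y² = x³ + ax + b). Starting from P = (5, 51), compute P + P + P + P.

Double-and-add on 4 = (100)₂. Start with P = (5, 51) for the leading 1-bit.
double: tangent at (5, 51): λ = (3·5² + 53)/(2·51) ≡ 10/43. 43⁻¹ ≡ 11 (mod 59) since 43·11 = 473 ≡ 1, so λ ≡ 10·11 ≡ 51.
  x = λ² - 5 - 5 = 2601 - 10 ≡ 54; y = λ·(5 - 54) - 51 ≡ 46. → (54, 46)
double: tangent at (54, 46): λ = (3·54² + 53)/(2·46) ≡ 10/33. 33⁻¹ ≡ 34 (mod 59), so λ ≡ 10·34 ≡ 45.
  x = λ² - 54 - 54 = 2025 - 108 ≡ 29; y = λ·(54 - 29) - 46 ≡ 17. → (29, 17)

(29, 17)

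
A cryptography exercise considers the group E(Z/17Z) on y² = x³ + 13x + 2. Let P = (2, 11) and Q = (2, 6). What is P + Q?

O

The two points share x = 2 and their y-coordinates satisfy 11 + 6 ≡ 0 (mod 17), so they are inverses. Their sum is O.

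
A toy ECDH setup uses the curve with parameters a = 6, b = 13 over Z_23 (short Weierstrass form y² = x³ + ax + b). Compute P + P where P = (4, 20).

tangent at (4, 20): λ = (3·4² + 6)/(2·20) ≡ 8/17. 17⁻¹ ≡ 19 (mod 23), so λ ≡ 8·19 ≡ 14.
  x = λ² - 4 - 4 = 196 - 8 ≡ 4; y = λ·(4 - 4) - 20 ≡ 3. → (4, 3)

(4, 3)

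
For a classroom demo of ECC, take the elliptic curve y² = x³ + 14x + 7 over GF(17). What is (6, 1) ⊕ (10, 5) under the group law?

(2, 3)

(6, 1) + (10, 5). λ = (5 - 1)/(10 - 6) ≡ 4/4 mod 17. 4⁻¹ ≡ 13 (mod 17) since 4·13 = 52 ≡ 1, so λ ≡ 1.
  x = λ² - 6 - 10 = 1 - 16 ≡ 2; y = λ·(6 - 2) - 1 ≡ 3. → (2, 3)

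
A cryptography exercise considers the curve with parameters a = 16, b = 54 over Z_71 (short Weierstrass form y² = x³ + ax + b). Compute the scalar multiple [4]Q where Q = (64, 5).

Double-and-add on 4 = (100)₂. Start with Q = (64, 5) for the leading 1-bit.
double: tangent at (64, 5): λ = (3·64² + 16)/(2·5) ≡ 21/10. 10⁻¹ ≡ 64 (mod 71), so λ ≡ 21·64 ≡ 66.
  x = λ² - 64 - 64 = 4356 - 128 ≡ 39; y = λ·(64 - 39) - 5 ≡ 12. → (39, 12)
double: tangent at (39, 12): λ = (3·39² + 16)/(2·12) ≡ 35/24. 24⁻¹ ≡ 3 (mod 71) since 24·3 = 72 ≡ 1, so λ ≡ 35·3 ≡ 34.
  x = λ² - 39 - 39 = 1156 - 78 ≡ 13; y = λ·(39 - 13) - 12 ≡ 20. → (13, 20)

(13, 20)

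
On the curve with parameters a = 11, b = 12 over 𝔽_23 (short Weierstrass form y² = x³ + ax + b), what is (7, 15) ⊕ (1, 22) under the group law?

(7, 15) + (1, 22). λ = (22 - 15)/(1 - 7) ≡ 7/17 mod 23. 17⁻¹ ≡ 19 (mod 23), so λ ≡ 18.
  x = λ² - 7 - 1 = 324 - 8 ≡ 17; y = λ·(7 - 17) - 15 ≡ 12. → (17, 12)

(17, 12)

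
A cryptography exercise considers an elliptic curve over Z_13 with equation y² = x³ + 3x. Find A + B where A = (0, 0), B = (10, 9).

(12, 10)

(0, 0) + (10, 9). λ = (9 - 0)/(10 - 0) ≡ 9/10 mod 13. 10⁻¹ ≡ 4 (mod 13) since 10·4 = 40 ≡ 1, so λ ≡ 10.
  x = λ² - 0 - 10 = 100 - 10 ≡ 12; y = λ·(0 - 12) - 0 ≡ 10. → (12, 10)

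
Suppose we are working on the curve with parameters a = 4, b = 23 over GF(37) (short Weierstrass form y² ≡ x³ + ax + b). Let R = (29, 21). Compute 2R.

tangent at (29, 21): λ = (3·29² + 4)/(2·21) ≡ 11/5. 5⁻¹ ≡ 15 (mod 37), so λ ≡ 11·15 ≡ 17.
  x = λ² - 29 - 29 = 289 - 58 ≡ 9; y = λ·(29 - 9) - 21 ≡ 23. → (9, 23)

(9, 23)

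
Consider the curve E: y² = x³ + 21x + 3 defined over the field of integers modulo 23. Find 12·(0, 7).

(22, 21)

Write P = (0, 7).
Double-and-add on 12 = (1100)₂. Start with P = (0, 7) for the leading 1-bit.
double: tangent at (0, 7): λ = (3·0² + 21)/(2·7) ≡ 21/14. 14⁻¹ ≡ 5 (mod 23), so λ ≡ 21·5 ≡ 13.
  x = λ² - 0 - 0 = 169 - 0 ≡ 8; y = λ·(0 - 8) - 7 ≡ 4. → (8, 4)
add P: (8, 4) + (0, 7). λ = (7 - 4)/(0 - 8) ≡ 3/15 mod 23. 15⁻¹ ≡ 20 (mod 23), so λ ≡ 14.
  x = λ² - 8 - 0 = 196 - 8 ≡ 4; y = λ·(8 - 4) - 4 ≡ 6. → (4, 6)
double: tangent at (4, 6): λ = (3·4² + 21)/(2·6) ≡ 0/12. 12⁻¹ ≡ 2 (mod 23) since 12·2 = 24 ≡ 1, so λ ≡ 0·2 ≡ 0.
  x = λ² - 4 - 4 = 0 - 8 ≡ 15; y = λ·(4 - 15) - 6 ≡ 17. → (15, 17)
double: tangent at (15, 17): λ = (3·15² + 21)/(2·17) ≡ 6/11. 11⁻¹ ≡ 21 (mod 23) since 11·21 = 231 ≡ 1, so λ ≡ 6·21 ≡ 11.
  x = λ² - 15 - 15 = 121 - 30 ≡ 22; y = λ·(15 - 22) - 17 ≡ 21. → (22, 21)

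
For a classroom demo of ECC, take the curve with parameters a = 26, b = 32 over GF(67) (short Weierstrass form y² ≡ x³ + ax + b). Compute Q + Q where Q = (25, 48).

tangent at (25, 48): λ = (3·25² + 26)/(2·48) ≡ 25/29. 29⁻¹ ≡ 37 (mod 67), so λ ≡ 25·37 ≡ 54.
  x = λ² - 25 - 25 = 2916 - 50 ≡ 52; y = λ·(25 - 52) - 48 ≡ 35. → (52, 35)

(52, 35)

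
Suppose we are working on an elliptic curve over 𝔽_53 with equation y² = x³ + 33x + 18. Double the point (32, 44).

tangent at (32, 44): λ = (3·32² + 33)/(2·44) ≡ 31/35. 35⁻¹ ≡ 50 (mod 53) since 35·50 = 1750 ≡ 1, so λ ≡ 31·50 ≡ 13.
  x = λ² - 32 - 32 = 169 - 64 ≡ 52; y = λ·(32 - 52) - 44 ≡ 14. → (52, 14)

(52, 14)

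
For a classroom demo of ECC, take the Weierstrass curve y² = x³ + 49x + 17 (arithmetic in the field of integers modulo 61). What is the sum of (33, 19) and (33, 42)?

O

The two points share x = 33 and their y-coordinates satisfy 19 + 42 ≡ 0 (mod 61), so they are inverses. Their sum is the point at infinity.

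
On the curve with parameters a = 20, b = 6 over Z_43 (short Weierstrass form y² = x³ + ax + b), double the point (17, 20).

tangent at (17, 20): λ = (3·17² + 20)/(2·20) ≡ 27/40. 40⁻¹ ≡ 14 (mod 43), so λ ≡ 27·14 ≡ 34.
  x = λ² - 17 - 17 = 1156 - 34 ≡ 4; y = λ·(17 - 4) - 20 ≡ 35. → (4, 35)

(4, 35)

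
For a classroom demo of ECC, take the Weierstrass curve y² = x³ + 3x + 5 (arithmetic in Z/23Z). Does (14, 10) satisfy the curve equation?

yes

y² = 10² ≡ 8; x³ + 3x + 5 = 2791 ≡ 8 (mod 23). 8 = 8.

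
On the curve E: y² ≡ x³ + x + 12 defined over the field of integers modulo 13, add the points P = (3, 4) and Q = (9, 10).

(3, 4) + (9, 10). λ = (10 - 4)/(9 - 3) ≡ 6/6 mod 13. 6⁻¹ ≡ 11 (mod 13), so λ ≡ 1.
  x = λ² - 3 - 9 = 1 - 12 ≡ 2; y = λ·(3 - 2) - 4 ≡ 10. → (2, 10)

(2, 10)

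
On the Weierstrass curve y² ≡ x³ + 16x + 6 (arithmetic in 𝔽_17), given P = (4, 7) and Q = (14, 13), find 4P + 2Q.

(7, 6)

First 4P:
Repeated addition: build up to 4P.
2P: tangent at (4, 7): λ = (3·4² + 16)/(2·7) ≡ 13/14. 14⁻¹ ≡ 11 (mod 17), so λ ≡ 13·11 ≡ 7.
  x = λ² - 4 - 4 = 49 - 8 ≡ 7; y = λ·(4 - 7) - 7 ≡ 6. → (7, 6)
3P: (7, 6) + (4, 7). λ = (7 - 6)/(4 - 7) ≡ 1/14 mod 17. 14⁻¹ ≡ 11 (mod 17), so λ ≡ 11.
  x = λ² - 7 - 4 = 121 - 11 ≡ 8; y = λ·(7 - 8) - 6 ≡ 0. → (8, 0)
4P: (8, 0) + (4, 7). λ = (7 - 0)/(4 - 8) ≡ 7/13 mod 17. 13⁻¹ ≡ 4 (mod 17), so λ ≡ 11.
  x = λ² - 8 - 4 = 121 - 12 ≡ 7; y = λ·(8 - 7) - 0 ≡ 11. → (7, 11)
4P = (7, 11).
Next 2Q:
Repeated addition: build up to 2Q.
2Q: tangent at (14, 13): λ = (3·14² + 16)/(2·13) ≡ 9/9. 9⁻¹ ≡ 2 (mod 17) since 9·2 = 18 ≡ 1, so λ ≡ 9·2 ≡ 1.
  x = λ² - 14 - 14 = 1 - 28 ≡ 7; y = λ·(14 - 7) - 13 ≡ 11. → (7, 11)
2Q = (7, 11).
Finally 4P + 2Q:
tangent at (7, 11): λ = (3·7² + 16)/(2·11) ≡ 10/5. 5⁻¹ ≡ 7 (mod 17) since 5·7 = 35 ≡ 1, so λ ≡ 10·7 ≡ 2.
  x = λ² - 7 - 7 = 4 - 14 ≡ 7; y = λ·(7 - 7) - 11 ≡ 6. → (7, 6)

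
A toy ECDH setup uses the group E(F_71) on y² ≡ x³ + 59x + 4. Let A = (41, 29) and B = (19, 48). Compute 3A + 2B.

First 3A:
Repeated addition: build up to 3A.
2A: tangent at (41, 29): λ = (3·41² + 59)/(2·29) ≡ 61/58. 58⁻¹ ≡ 60 (mod 71), so λ ≡ 61·60 ≡ 39.
  x = λ² - 41 - 41 = 1521 - 82 ≡ 19; y = λ·(41 - 19) - 29 ≡ 48. → (19, 48)
3A: (19, 48) + (41, 29). λ = (29 - 48)/(41 - 19) ≡ 52/22 mod 71. 22⁻¹ ≡ 42 (mod 71) since 22·42 = 924 ≡ 1, so λ ≡ 54.
  x = λ² - 19 - 41 = 2916 - 60 ≡ 16; y = λ·(19 - 16) - 48 ≡ 43. → (16, 43)
3A = (16, 43).
Next 2B:
Repeated addition: build up to 2B.
2B: tangent at (19, 48): λ = (3·19² + 59)/(2·48) ≡ 6/25. 25⁻¹ ≡ 54 (mod 71) since 25·54 = 1350 ≡ 1, so λ ≡ 6·54 ≡ 40.
  x = λ² - 19 - 19 = 1600 - 38 ≡ 0; y = λ·(19 - 0) - 48 ≡ 2. → (0, 2)
2B = (0, 2).
Finally 3A + 2B:
(16, 43) + (0, 2). λ = (2 - 43)/(0 - 16) ≡ 30/55 mod 71. 55⁻¹ ≡ 31 (mod 71), so λ ≡ 7.
  x = λ² - 16 - 0 = 49 - 16 ≡ 33; y = λ·(16 - 33) - 43 ≡ 51. → (33, 51)

(33, 51)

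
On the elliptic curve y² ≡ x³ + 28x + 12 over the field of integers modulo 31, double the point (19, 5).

(1, 17)

tangent at (19, 5): λ = (3·19² + 28)/(2·5) ≡ 26/10. 10⁻¹ ≡ 28 (mod 31) since 10·28 = 280 ≡ 1, so λ ≡ 26·28 ≡ 15.
  x = λ² - 19 - 19 = 225 - 38 ≡ 1; y = λ·(19 - 1) - 5 ≡ 17. → (1, 17)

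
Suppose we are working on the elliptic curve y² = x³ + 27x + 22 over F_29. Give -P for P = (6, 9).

(6, 20)

-(6, 9) = (6, -9 mod 29) = (6, 20).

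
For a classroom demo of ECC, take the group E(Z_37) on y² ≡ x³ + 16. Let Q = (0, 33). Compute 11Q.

(0, 4)

Double-and-add on 11 = (1011)₂. Start with Q = (0, 33) for the leading 1-bit.
double: tangent at (0, 33): λ = (3·0² + 0)/(2·33) ≡ 0/29. 29⁻¹ ≡ 23 (mod 37), so λ ≡ 0·23 ≡ 0.
  x = λ² - 0 - 0 = 0 - 0 ≡ 0; y = λ·(0 - 0) - 33 ≡ 4. → (0, 4)
double: tangent at (0, 4): λ = (3·0² + 0)/(2·4) ≡ 0/8. 8⁻¹ ≡ 14 (mod 37) since 8·14 = 112 ≡ 1, so λ ≡ 0·14 ≡ 0.
  x = λ² - 0 - 0 = 0 - 0 ≡ 0; y = λ·(0 - 0) - 4 ≡ 33. → (0, 33)
add Q: tangent at (0, 33): λ = (3·0² + 0)/(2·33) ≡ 0/29. 29⁻¹ ≡ 23 (mod 37), so λ ≡ 0·23 ≡ 0.
  x = λ² - 0 - 0 = 0 - 0 ≡ 0; y = λ·(0 - 0) - 33 ≡ 4. → (0, 4)
double: tangent at (0, 4): λ = (3·0² + 0)/(2·4) ≡ 0/8. 8⁻¹ ≡ 14 (mod 37), so λ ≡ 0·14 ≡ 0.
  x = λ² - 0 - 0 = 0 - 0 ≡ 0; y = λ·(0 - 0) - 4 ≡ 33. → (0, 33)
add Q: tangent at (0, 33): λ = (3·0² + 0)/(2·33) ≡ 0/29. 29⁻¹ ≡ 23 (mod 37), so λ ≡ 0·23 ≡ 0.
  x = λ² - 0 - 0 = 0 - 0 ≡ 0; y = λ·(0 - 0) - 33 ≡ 4. → (0, 4)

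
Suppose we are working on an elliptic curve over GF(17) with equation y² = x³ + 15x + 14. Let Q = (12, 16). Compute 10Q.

Repeated addition: build up to 10Q.
2Q: tangent at (12, 16): λ = (3·12² + 15)/(2·16) ≡ 5/15. 15⁻¹ ≡ 8 (mod 17), so λ ≡ 5·8 ≡ 6.
  x = λ² - 12 - 12 = 36 - 24 ≡ 12; y = λ·(12 - 12) - 16 ≡ 1. → (12, 1)
3Q: (12, 1) + (12, 16): same x and y₁ ≡ -y₂, so the sum is ∞.
4Q: ∞ + (12, 16) = (12, 16) (identity).
5Q: tangent at (12, 16): λ = (3·12² + 15)/(2·16) ≡ 5/15. 15⁻¹ ≡ 8 (mod 17) since 15·8 = 120 ≡ 1, so λ ≡ 5·8 ≡ 6.
  x = λ² - 12 - 12 = 36 - 24 ≡ 12; y = λ·(12 - 12) - 16 ≡ 1. → (12, 1)
6Q: (12, 1) + (12, 16): same x and y₁ ≡ -y₂, so the sum is ∞.
7Q: ∞ + (12, 16) = (12, 16) (identity).
8Q: tangent at (12, 16): λ = (3·12² + 15)/(2·16) ≡ 5/15. 15⁻¹ ≡ 8 (mod 17) since 15·8 = 120 ≡ 1, so λ ≡ 5·8 ≡ 6.
  x = λ² - 12 - 12 = 36 - 24 ≡ 12; y = λ·(12 - 12) - 16 ≡ 1. → (12, 1)
9Q: (12, 1) + (12, 16): same x and y₁ ≡ -y₂, so the sum is ∞.
10Q: ∞ + (12, 16) = (12, 16) (identity).

(12, 16)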